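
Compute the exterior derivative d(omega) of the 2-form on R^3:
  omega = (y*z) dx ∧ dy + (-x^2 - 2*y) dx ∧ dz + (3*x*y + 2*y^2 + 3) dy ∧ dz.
d(omega) = (4*y + 2) dx ∧ dy ∧ dz

For a 2-form omega = sum_{i<j} g_{ij} dx_i ∧ dx_j, the exterior derivative is
  d(omega) = sum_{i<j} d(g_{ij}) ∧ dx_i ∧ dx_j = sum_{i<j, k} (∂g_{ij}/∂x_k) dx_k ∧ dx_i ∧ dx_j.
Expand each term, using dx_k ∧ dx_i ∧ dx_j = sgn(permutation) dx_{(a)} ∧ dx_{(b)} ∧ dx_{(c)} with (a < b < c) sorted:
  d(y*z) includes (∂/∂z)(y*z) dz = (y) dz, which multiplied by dx ∧ dy gives (y) dx ∧ dy ∧ dz
  d(-x^2 - 2*y) includes (∂/∂y)(-x^2 - 2*y) dy = (-2) dy, which multiplied by dx ∧ dz gives (2) dx ∧ dy ∧ dz
  d(3*x*y + 2*y^2 + 3) includes (∂/∂x)(3*x*y + 2*y^2 + 3) dx = (3*y) dx, which multiplied by dy ∧ dz gives (3*y) dx ∧ dy ∧ dz
Collecting like 3-forms: d(omega) = (4*y + 2) dx ∧ dy ∧ dz.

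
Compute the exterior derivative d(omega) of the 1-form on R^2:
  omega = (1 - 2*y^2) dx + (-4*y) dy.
d(omega) = (4*y) dx ∧ dy

For a 1-form omega = sum_i f_i dx_i, the exterior derivative is
  d(omega) = sum_{i < j} (∂f_j/∂x_i - ∂f_i/∂x_j) dx_i ∧ dx_j.
  coefficient of dx ∧ dy: ∂f_2/∂x - ∂f_1/∂y = ∂(-4*y)/∂x - ∂(1 - 2*y^2)/∂y = 4*y
Assembling: d(omega) = (4*y) dx ∧ dy.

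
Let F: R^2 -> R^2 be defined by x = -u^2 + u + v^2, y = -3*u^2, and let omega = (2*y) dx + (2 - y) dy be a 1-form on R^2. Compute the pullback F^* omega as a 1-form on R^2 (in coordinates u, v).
F^* omega = (6*u*(-u^2 - u - 2)) du + (-12*u^2*v) dv

Using F^*(f dg) = (f ∘ F) d(g ∘ F), substitute each coordinate x_i by F_i(u, v) in f_i, and replace dx_i by d F_i = (∂F_i/∂u) du + (∂F_i/∂v) dv.
  For the x component: f_1(F) = -6*u^2; d F_1 = (1 - 2*u) du + (2*v) dv
  For the y component: f_2(F) = 3*u^2 + 2; d F_2 = (-6*u) du + (0) dv
Combining and collecting du, dv coefficients:
  coeff of du: 6*u*(-u^2 - u - 2)
  coeff of dv: -12*u^2*v
F^* omega = (6*u*(-u^2 - u - 2)) du + (-12*u^2*v) dv.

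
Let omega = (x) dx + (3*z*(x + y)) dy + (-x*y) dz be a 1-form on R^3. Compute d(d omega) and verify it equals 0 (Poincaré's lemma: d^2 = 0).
d(d omega) = 0

Step 1: d omega = sum_{i<j} (∂f_j/∂x_i - ∂f_i/∂x_j) dx_i ∧ dx_j:
  coeff of dx ∧ dy: 3*z
  coeff of dx ∧ dz: -y
  coeff of dy ∧ dz: -4*x - 3*y
Step 2: Apply d again to each 2-form coefficient. The only possible 3-form in R^3 is dx ∧ dy ∧ dz, with coefficient
  ∂(coeff of dy∧dz)/∂x - ∂(coeff of dx∧dz)/∂y + ∂(coeff of dx∧dy)/∂z
  = ∂/∂x (-4*x - 3*y) - ∂/∂y (-y) + ∂/∂z (3*z).
Each of these terms simplifies to sums of mixed partials that cancel in pairs. The result is 0 (by equality of mixed partials for smooth functions — Schwarz / Clairaut).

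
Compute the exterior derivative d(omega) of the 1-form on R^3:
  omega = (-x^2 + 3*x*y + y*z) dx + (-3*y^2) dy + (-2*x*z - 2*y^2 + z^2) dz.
d(omega) = (-3*x - z) dx ∧ dy + (-y - 2*z) dx ∧ dz + (-4*y) dy ∧ dz

For a 1-form omega = sum_i f_i dx_i, the exterior derivative is
  d(omega) = sum_{i < j} (∂f_j/∂x_i - ∂f_i/∂x_j) dx_i ∧ dx_j.
  coefficient of dx ∧ dy: ∂f_2/∂x - ∂f_1/∂y = ∂(-3*y^2)/∂x - ∂(-x^2 + 3*x*y + y*z)/∂y = -3*x - z
  coefficient of dx ∧ dz: ∂f_3/∂x - ∂f_1/∂z = ∂(-2*x*z - 2*y^2 + z^2)/∂x - ∂(-x^2 + 3*x*y + y*z)/∂z = -y - 2*z
  coefficient of dy ∧ dz: ∂f_3/∂y - ∂f_2/∂z = ∂(-2*x*z - 2*y^2 + z^2)/∂y - ∂(-3*y^2)/∂z = -4*y
Assembling: d(omega) = (-3*x - z) dx ∧ dy + (-y - 2*z) dx ∧ dz + (-4*y) dy ∧ dz.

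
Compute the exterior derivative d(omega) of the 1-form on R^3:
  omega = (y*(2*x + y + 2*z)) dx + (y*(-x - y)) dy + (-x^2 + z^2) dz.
d(omega) = (-2*x - 3*y - 2*z) dx ∧ dy + (-2*x - 2*y) dx ∧ dz

For a 1-form omega = sum_i f_i dx_i, the exterior derivative is
  d(omega) = sum_{i < j} (∂f_j/∂x_i - ∂f_i/∂x_j) dx_i ∧ dx_j.
  coefficient of dx ∧ dy: ∂f_2/∂x - ∂f_1/∂y = ∂(y*(-x - y))/∂x - ∂(y*(2*x + y + 2*z))/∂y = -2*x - 3*y - 2*z
  coefficient of dx ∧ dz: ∂f_3/∂x - ∂f_1/∂z = ∂(-x^2 + z^2)/∂x - ∂(y*(2*x + y + 2*z))/∂z = -2*x - 2*y
Assembling: d(omega) = (-2*x - 3*y - 2*z) dx ∧ dy + (-2*x - 2*y) dx ∧ dz.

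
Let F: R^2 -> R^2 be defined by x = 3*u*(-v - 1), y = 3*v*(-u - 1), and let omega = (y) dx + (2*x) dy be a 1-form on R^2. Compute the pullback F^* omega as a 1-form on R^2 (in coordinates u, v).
F^* omega = (9*v*(3*u*v + 3*u + v + 1)) du + (9*u*(3*u*v + 2*u + 3*v + 2)) dv

Using F^*(f dg) = (f ∘ F) d(g ∘ F), substitute each coordinate x_i by F_i(u, v) in f_i, and replace dx_i by d F_i = (∂F_i/∂u) du + (∂F_i/∂v) dv.
  For the x component: f_1(F) = 3*v*(-u - 1); d F_1 = (-3*v - 3) du + (-3*u) dv
  For the y component: f_2(F) = 6*u*(-v - 1); d F_2 = (-3*v) du + (-3*u - 3) dv
Combining and collecting du, dv coefficients:
  coeff of du: 9*v*(3*u*v + 3*u + v + 1)
  coeff of dv: 9*u*(3*u*v + 2*u + 3*v + 2)
F^* omega = (9*v*(3*u*v + 3*u + v + 1)) du + (9*u*(3*u*v + 2*u + 3*v + 2)) dv.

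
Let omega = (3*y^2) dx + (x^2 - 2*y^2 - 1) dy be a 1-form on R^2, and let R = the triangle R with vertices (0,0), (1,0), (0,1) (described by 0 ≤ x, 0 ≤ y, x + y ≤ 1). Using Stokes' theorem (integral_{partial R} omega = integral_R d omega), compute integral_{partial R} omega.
integral_(partial R) omega = -2/3

Stokes: integral_partial_R omega = integral_R d omega with d omega = (∂Q/∂x - ∂P/∂y) dx ∧ dy.
  ∂Q/∂x = 2*x
  ∂P/∂y = 6*y
  integrand = ∂Q/∂x - ∂P/∂y = 2*x - 6*y.
Integrating over R: integral_0^1 integral_0^{1-x} (2*x - 6*y) dy dx = -2/3.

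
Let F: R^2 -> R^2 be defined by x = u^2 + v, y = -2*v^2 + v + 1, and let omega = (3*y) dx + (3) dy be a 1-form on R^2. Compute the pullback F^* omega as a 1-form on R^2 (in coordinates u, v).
F^* omega = (6*u*(-2*v^2 + v + 1)) du + (-6*v^2 - 9*v + 6) dv

Using F^*(f dg) = (f ∘ F) d(g ∘ F), substitute each coordinate x_i by F_i(u, v) in f_i, and replace dx_i by d F_i = (∂F_i/∂u) du + (∂F_i/∂v) dv.
  For the x component: f_1(F) = -6*v^2 + 3*v + 3; d F_1 = (2*u) du + (1) dv
  For the y component: f_2(F) = 3; d F_2 = (0) du + (1 - 4*v) dv
Combining and collecting du, dv coefficients:
  coeff of du: 6*u*(-2*v^2 + v + 1)
  coeff of dv: -6*v^2 - 9*v + 6
F^* omega = (6*u*(-2*v^2 + v + 1)) du + (-6*v^2 - 9*v + 6) dv.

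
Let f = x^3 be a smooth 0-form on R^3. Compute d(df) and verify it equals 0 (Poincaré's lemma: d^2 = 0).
d(df) = 0

Step 1: df = sum_i (∂f/∂x_i) dx_i = (3*x^2) dx + (0) dy + (0) dz.
Step 2: Apply d again. Using the 1-form formula, the coefficient of dx ∧ dy in d(df) is ∂^2 f/∂x ∂y - ∂^2 f/∂y ∂x = (0) - (0) = 0 (equality of mixed partials for smooth f).
Similarly for dx ∧ dz and dy ∧ dz — all coefficients vanish. So d(df) = 0.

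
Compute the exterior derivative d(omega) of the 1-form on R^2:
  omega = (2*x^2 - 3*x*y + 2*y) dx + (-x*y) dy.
d(omega) = (3*x - y - 2) dx ∧ dy

For a 1-form omega = sum_i f_i dx_i, the exterior derivative is
  d(omega) = sum_{i < j} (∂f_j/∂x_i - ∂f_i/∂x_j) dx_i ∧ dx_j.
  coefficient of dx ∧ dy: ∂f_2/∂x - ∂f_1/∂y = ∂(-x*y)/∂x - ∂(2*x^2 - 3*x*y + 2*y)/∂y = 3*x - y - 2
Assembling: d(omega) = (3*x - y - 2) dx ∧ dy.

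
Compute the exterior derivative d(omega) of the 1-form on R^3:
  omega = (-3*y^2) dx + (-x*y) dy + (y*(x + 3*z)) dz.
d(omega) = (5*y) dx ∧ dy + (y) dx ∧ dz + (x + 3*z) dy ∧ dz

For a 1-form omega = sum_i f_i dx_i, the exterior derivative is
  d(omega) = sum_{i < j} (∂f_j/∂x_i - ∂f_i/∂x_j) dx_i ∧ dx_j.
  coefficient of dx ∧ dy: ∂f_2/∂x - ∂f_1/∂y = ∂(-x*y)/∂x - ∂(-3*y^2)/∂y = 5*y
  coefficient of dx ∧ dz: ∂f_3/∂x - ∂f_1/∂z = ∂(y*(x + 3*z))/∂x - ∂(-3*y^2)/∂z = y
  coefficient of dy ∧ dz: ∂f_3/∂y - ∂f_2/∂z = ∂(y*(x + 3*z))/∂y - ∂(-x*y)/∂z = x + 3*z
Assembling: d(omega) = (5*y) dx ∧ dy + (y) dx ∧ dz + (x + 3*z) dy ∧ dz.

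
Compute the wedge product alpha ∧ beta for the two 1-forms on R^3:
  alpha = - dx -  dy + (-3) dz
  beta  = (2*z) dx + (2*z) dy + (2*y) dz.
alpha ∧ beta = (-2*y + 6*z) dx ∧ dz + (-2*y + 6*z) dy ∧ dz

Distribute the wedge, using dx_i ∧ dx_j = -dx_j ∧ dx_i and dx_i ∧ dx_i = 0. For each pair (i, j) with i < j, the coefficient of dx_i ∧ dx_j in alpha ∧ beta is (alpha_i * beta_j - alpha_j * beta_i). Collecting: alpha ∧ beta = (-2*y + 6*z) dx ∧ dz + (-2*y + 6*z) dy ∧ dz.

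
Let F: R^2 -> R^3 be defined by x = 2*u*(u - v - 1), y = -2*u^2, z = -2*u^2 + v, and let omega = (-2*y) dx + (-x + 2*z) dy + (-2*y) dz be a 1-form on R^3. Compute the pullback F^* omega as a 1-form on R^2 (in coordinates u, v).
F^* omega = (8*u*(3*u^2 - 2*u*v - 2*u - v)) du + (u^2*(4 - 8*u)) dv

Using F^*(f dg) = (f ∘ F) d(g ∘ F), substitute each coordinate x_i by F_i(u, v) in f_i, and replace dx_i by d F_i = (∂F_i/∂u) du + (∂F_i/∂v) dv.
  For the x component: f_1(F) = 4*u^2; d F_1 = (4*u - 2*v - 2) du + (-2*u) dv
  For the y component: f_2(F) = -6*u^2 + 2*u*v + 2*u + 2*v; d F_2 = (-4*u) du + (0) dv
  For the z component: f_3(F) = 4*u^2; d F_3 = (-4*u) du + (1) dv
Combining and collecting du, dv coefficients:
  coeff of du: 8*u*(3*u^2 - 2*u*v - 2*u - v)
  coeff of dv: u^2*(4 - 8*u)
F^* omega = (8*u*(3*u^2 - 2*u*v - 2*u - v)) du + (u^2*(4 - 8*u)) dv.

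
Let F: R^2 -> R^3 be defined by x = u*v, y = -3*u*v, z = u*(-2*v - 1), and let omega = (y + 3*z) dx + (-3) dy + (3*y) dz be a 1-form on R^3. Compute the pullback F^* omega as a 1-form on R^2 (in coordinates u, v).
F^* omega = (3*v*(3*u*v + 2*u + 3)) du + (3*u*(3*u*v - u + 3)) dv

Using F^*(f dg) = (f ∘ F) d(g ∘ F), substitute each coordinate x_i by F_i(u, v) in f_i, and replace dx_i by d F_i = (∂F_i/∂u) du + (∂F_i/∂v) dv.
  For the x component: f_1(F) = 3*u*(-3*v - 1); d F_1 = (v) du + (u) dv
  For the y component: f_2(F) = -3; d F_2 = (-3*v) du + (-3*u) dv
  For the z component: f_3(F) = -9*u*v; d F_3 = (-2*v - 1) du + (-2*u) dv
Combining and collecting du, dv coefficients:
  coeff of du: 3*v*(3*u*v + 2*u + 3)
  coeff of dv: 3*u*(3*u*v - u + 3)
F^* omega = (3*v*(3*u*v + 2*u + 3)) du + (3*u*(3*u*v - u + 3)) dv.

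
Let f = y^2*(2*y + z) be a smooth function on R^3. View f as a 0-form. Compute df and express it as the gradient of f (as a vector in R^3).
df = (0) dx + (2*y*(3*y + z)) dy + (y^2) dz; grad f = (0, 2*y*(3*y + z), y^2)

For a 0-form f, d f = (∂f/∂x) dx + (∂f/∂y) dy + (∂f/∂z) dz. The components of the vector representation are exactly the entries of grad f in Cartesian coordinates:
  ∂f/∂x = 0
  ∂f/∂y = 2*y*(3*y + z)
  ∂f/∂z = y^2.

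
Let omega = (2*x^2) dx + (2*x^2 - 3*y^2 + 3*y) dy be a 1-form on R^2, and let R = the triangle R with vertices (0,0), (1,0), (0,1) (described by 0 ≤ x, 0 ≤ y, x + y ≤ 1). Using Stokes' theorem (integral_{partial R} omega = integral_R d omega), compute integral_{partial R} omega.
integral_(partial R) omega = 2/3

Stokes: integral_partial_R omega = integral_R d omega with d omega = (∂Q/∂x - ∂P/∂y) dx ∧ dy.
  ∂Q/∂x = 4*x
  ∂P/∂y = 0
  integrand = ∂Q/∂x - ∂P/∂y = 4*x.
Integrating over R: integral_0^1 integral_0^{1-x} (4*x) dy dx = 2/3.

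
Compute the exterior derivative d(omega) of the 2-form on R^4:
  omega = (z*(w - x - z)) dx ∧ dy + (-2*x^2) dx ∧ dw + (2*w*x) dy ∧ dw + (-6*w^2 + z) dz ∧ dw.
d(omega) = (w - x - 2*z) dx ∧ dy ∧ dz + (2*w + z) dx ∧ dy ∧ dw

For a 2-form omega = sum_{i<j} g_{ij} dx_i ∧ dx_j, the exterior derivative is
  d(omega) = sum_{i<j} d(g_{ij}) ∧ dx_i ∧ dx_j = sum_{i<j, k} (∂g_{ij}/∂x_k) dx_k ∧ dx_i ∧ dx_j.
Expand each term, using dx_k ∧ dx_i ∧ dx_j = sgn(permutation) dx_{(a)} ∧ dx_{(b)} ∧ dx_{(c)} with (a < b < c) sorted:
  d(z*(w - x - z)) includes (∂/∂z)(z*(w - x - z)) dz = (w - x - 2*z) dz, which multiplied by dx ∧ dy gives (w - x - 2*z) dx ∧ dy ∧ dz
  d(z*(w - x - z)) includes (∂/∂w)(z*(w - x - z)) dw = (z) dw, which multiplied by dx ∧ dy gives (z) dx ∧ dy ∧ dw
  d(2*w*x) includes (∂/∂x)(2*w*x) dx = (2*w) dx, which multiplied by dy ∧ dw gives (2*w) dx ∧ dy ∧ dw
Collecting like 3-forms: d(omega) = (w - x - 2*z) dx ∧ dy ∧ dz + (2*w + z) dx ∧ dy ∧ dw.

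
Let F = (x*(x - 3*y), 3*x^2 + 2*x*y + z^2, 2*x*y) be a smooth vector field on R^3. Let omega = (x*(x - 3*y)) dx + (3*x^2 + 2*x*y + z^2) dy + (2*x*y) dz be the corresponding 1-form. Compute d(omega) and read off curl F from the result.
d(omega) = (2*x - 2*z) dy ∧ dz + (-2*y) dz ∧ dx + (9*x + 2*y) dx ∧ dy; curl F = (2*x - 2*z, -2*y, 9*x + 2*y)

d omega = sum_{i<j} (∂f_j/∂x_i - ∂f_i/∂x_j) dx_i ∧ dx_j. Under the identification (dy ∧ dz, dz ∧ dx, dx ∧ dy) ↔ (e_x, e_y, e_z), the coefficients are exactly the components of curl F. Compute:
  ∂R/∂y - ∂Q/∂z = (2*x) - (2*z) = 2*x - 2*z
  ∂P/∂z - ∂R/∂x = (0) - (2*y) = -2*y
  ∂Q/∂x - ∂P/∂y = (6*x + 2*y) - (-3*x) = 9*x + 2*y.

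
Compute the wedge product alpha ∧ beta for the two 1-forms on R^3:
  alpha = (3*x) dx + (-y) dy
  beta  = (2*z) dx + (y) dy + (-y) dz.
alpha ∧ beta = (y*(3*x + 2*z)) dx ∧ dy + (-3*x*y) dx ∧ dz + (y^2) dy ∧ dz

Distribute the wedge, using dx_i ∧ dx_j = -dx_j ∧ dx_i and dx_i ∧ dx_i = 0. For each pair (i, j) with i < j, the coefficient of dx_i ∧ dx_j in alpha ∧ beta is (alpha_i * beta_j - alpha_j * beta_i). Collecting: alpha ∧ beta = (y*(3*x + 2*z)) dx ∧ dy + (-3*x*y) dx ∧ dz + (y^2) dy ∧ dz.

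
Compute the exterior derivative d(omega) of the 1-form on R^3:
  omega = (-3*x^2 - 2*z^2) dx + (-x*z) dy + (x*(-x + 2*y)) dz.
d(omega) = (-z) dx ∧ dy + (-2*x + 2*y + 4*z) dx ∧ dz + (3*x) dy ∧ dz

For a 1-form omega = sum_i f_i dx_i, the exterior derivative is
  d(omega) = sum_{i < j} (∂f_j/∂x_i - ∂f_i/∂x_j) dx_i ∧ dx_j.
  coefficient of dx ∧ dy: ∂f_2/∂x - ∂f_1/∂y = ∂(-x*z)/∂x - ∂(-3*x^2 - 2*z^2)/∂y = -z
  coefficient of dx ∧ dz: ∂f_3/∂x - ∂f_1/∂z = ∂(x*(-x + 2*y))/∂x - ∂(-3*x^2 - 2*z^2)/∂z = -2*x + 2*y + 4*z
  coefficient of dy ∧ dz: ∂f_3/∂y - ∂f_2/∂z = ∂(x*(-x + 2*y))/∂y - ∂(-x*z)/∂z = 3*x
Assembling: d(omega) = (-z) dx ∧ dy + (-2*x + 2*y + 4*z) dx ∧ dz + (3*x) dy ∧ dz.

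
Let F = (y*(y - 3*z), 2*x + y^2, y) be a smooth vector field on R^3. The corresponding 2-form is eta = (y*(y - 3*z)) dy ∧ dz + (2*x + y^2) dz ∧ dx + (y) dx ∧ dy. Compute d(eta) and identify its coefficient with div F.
d(eta) = (2*y) dx ∧ dy ∧ dz; div F = 2*y

For a 2-form in R^3 of the form above, applying d gives a 3-form with coefficient ∂P/∂x + ∂Q/∂y + ∂R/∂z:
  ∂P/∂x = 0
  ∂Q/∂y = 2*y
  ∂R/∂z = 0
Sum = 2*y, which is exactly div F.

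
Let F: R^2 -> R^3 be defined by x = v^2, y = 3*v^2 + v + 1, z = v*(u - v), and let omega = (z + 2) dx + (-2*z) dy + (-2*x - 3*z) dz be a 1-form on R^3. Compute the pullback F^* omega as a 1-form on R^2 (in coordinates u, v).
F^* omega = (v^2*(-3*u + v)) du + (v*(-3*u^2 - 3*u*v - 2*u + 8*v^2 + 2*v + 4)) dv

Using F^*(f dg) = (f ∘ F) d(g ∘ F), substitute each coordinate x_i by F_i(u, v) in f_i, and replace dx_i by d F_i = (∂F_i/∂u) du + (∂F_i/∂v) dv.
  For the x component: f_1(F) = u*v - v^2 + 2; d F_1 = (0) du + (2*v) dv
  For the y component: f_2(F) = 2*v*(-u + v); d F_2 = (0) du + (6*v + 1) dv
  For the z component: f_3(F) = v*(-3*u + v); d F_3 = (v) du + (u - 2*v) dv
Combining and collecting du, dv coefficients:
  coeff of du: v^2*(-3*u + v)
  coeff of dv: v*(-3*u^2 - 3*u*v - 2*u + 8*v^2 + 2*v + 4)
F^* omega = (v^2*(-3*u + v)) du + (v*(-3*u^2 - 3*u*v - 2*u + 8*v^2 + 2*v + 4)) dv.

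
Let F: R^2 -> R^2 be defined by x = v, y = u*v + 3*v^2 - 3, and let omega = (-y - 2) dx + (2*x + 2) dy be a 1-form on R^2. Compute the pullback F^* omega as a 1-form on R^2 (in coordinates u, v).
F^* omega = (2*v*(v + 1)) du + (u*v + 2*u + 9*v^2 + 12*v + 1) dv

Using F^*(f dg) = (f ∘ F) d(g ∘ F), substitute each coordinate x_i by F_i(u, v) in f_i, and replace dx_i by d F_i = (∂F_i/∂u) du + (∂F_i/∂v) dv.
  For the x component: f_1(F) = -u*v - 3*v^2 + 1; d F_1 = (0) du + (1) dv
  For the y component: f_2(F) = 2*v + 2; d F_2 = (v) du + (u + 6*v) dv
Combining and collecting du, dv coefficients:
  coeff of du: 2*v*(v + 1)
  coeff of dv: u*v + 2*u + 9*v^2 + 12*v + 1
F^* omega = (2*v*(v + 1)) du + (u*v + 2*u + 9*v^2 + 12*v + 1) dv.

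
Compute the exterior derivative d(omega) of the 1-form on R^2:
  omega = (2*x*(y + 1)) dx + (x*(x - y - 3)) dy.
d(omega) = (-y - 3) dx ∧ dy

For a 1-form omega = sum_i f_i dx_i, the exterior derivative is
  d(omega) = sum_{i < j} (∂f_j/∂x_i - ∂f_i/∂x_j) dx_i ∧ dx_j.
  coefficient of dx ∧ dy: ∂f_2/∂x - ∂f_1/∂y = ∂(x*(x - y - 3))/∂x - ∂(2*x*(y + 1))/∂y = -y - 3
Assembling: d(omega) = (-y - 3) dx ∧ dy.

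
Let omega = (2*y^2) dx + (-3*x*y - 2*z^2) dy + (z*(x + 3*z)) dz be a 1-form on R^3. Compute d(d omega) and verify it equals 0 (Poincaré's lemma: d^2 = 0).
d(d omega) = 0

Step 1: d omega = sum_{i<j} (∂f_j/∂x_i - ∂f_i/∂x_j) dx_i ∧ dx_j:
  coeff of dx ∧ dy: -7*y
  coeff of dx ∧ dz: z
  coeff of dy ∧ dz: 4*z
Step 2: Apply d again to each 2-form coefficient. The only possible 3-form in R^3 is dx ∧ dy ∧ dz, with coefficient
  ∂(coeff of dy∧dz)/∂x - ∂(coeff of dx∧dz)/∂y + ∂(coeff of dx∧dy)/∂z
  = ∂/∂x (4*z) - ∂/∂y (z) + ∂/∂z (-7*y).
Each of these terms simplifies to sums of mixed partials that cancel in pairs. The result is 0 (by equality of mixed partials for smooth functions — Schwarz / Clairaut).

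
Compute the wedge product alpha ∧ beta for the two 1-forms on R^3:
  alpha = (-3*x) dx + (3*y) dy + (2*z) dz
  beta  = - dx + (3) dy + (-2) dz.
alpha ∧ beta = (-9*x + 3*y) dx ∧ dy + (6*x + 2*z) dx ∧ dz + (-6*y - 6*z) dy ∧ dz

Distribute the wedge, using dx_i ∧ dx_j = -dx_j ∧ dx_i and dx_i ∧ dx_i = 0. For each pair (i, j) with i < j, the coefficient of dx_i ∧ dx_j in alpha ∧ beta is (alpha_i * beta_j - alpha_j * beta_i). Collecting: alpha ∧ beta = (-9*x + 3*y) dx ∧ dy + (6*x + 2*z) dx ∧ dz + (-6*y - 6*z) dy ∧ dz.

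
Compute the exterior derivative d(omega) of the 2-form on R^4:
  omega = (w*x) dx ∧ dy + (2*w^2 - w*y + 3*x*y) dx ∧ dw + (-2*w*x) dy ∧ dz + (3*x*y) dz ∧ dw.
d(omega) = (w - 2*x) dx ∧ dy ∧ dw + (-2*w) dx ∧ dy ∧ dz + (x) dy ∧ dz ∧ dw + (3*y) dx ∧ dz ∧ dw

For a 2-form omega = sum_{i<j} g_{ij} dx_i ∧ dx_j, the exterior derivative is
  d(omega) = sum_{i<j} d(g_{ij}) ∧ dx_i ∧ dx_j = sum_{i<j, k} (∂g_{ij}/∂x_k) dx_k ∧ dx_i ∧ dx_j.
Expand each term, using dx_k ∧ dx_i ∧ dx_j = sgn(permutation) dx_{(a)} ∧ dx_{(b)} ∧ dx_{(c)} with (a < b < c) sorted:
  d(w*x) includes (∂/∂w)(w*x) dw = (x) dw, which multiplied by dx ∧ dy gives (x) dx ∧ dy ∧ dw
  d(2*w^2 - w*y + 3*x*y) includes (∂/∂y)(2*w^2 - w*y + 3*x*y) dy = (-w + 3*x) dy, which multiplied by dx ∧ dw gives (w - 3*x) dx ∧ dy ∧ dw
  d(-2*w*x) includes (∂/∂x)(-2*w*x) dx = (-2*w) dx, which multiplied by dy ∧ dz gives (-2*w) dx ∧ dy ∧ dz
  d(-2*w*x) includes (∂/∂w)(-2*w*x) dw = (-2*x) dw, which multiplied by dy ∧ dz gives (-2*x) dy ∧ dz ∧ dw
  d(3*x*y) includes (∂/∂x)(3*x*y) dx = (3*y) dx, which multiplied by dz ∧ dw gives (3*y) dx ∧ dz ∧ dw
  d(3*x*y) includes (∂/∂y)(3*x*y) dy = (3*x) dy, which multiplied by dz ∧ dw gives (3*x) dy ∧ dz ∧ dw
Collecting like 3-forms: d(omega) = (w - 2*x) dx ∧ dy ∧ dw + (-2*w) dx ∧ dy ∧ dz + (x) dy ∧ dz ∧ dw + (3*y) dx ∧ dz ∧ dw.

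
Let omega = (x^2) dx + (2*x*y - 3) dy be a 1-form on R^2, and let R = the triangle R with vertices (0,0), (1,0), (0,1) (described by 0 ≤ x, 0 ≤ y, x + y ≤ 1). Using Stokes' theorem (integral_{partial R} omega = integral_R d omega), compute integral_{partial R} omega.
integral_(partial R) omega = 1/3

Stokes: integral_partial_R omega = integral_R d omega with d omega = (∂Q/∂x - ∂P/∂y) dx ∧ dy.
  ∂Q/∂x = 2*y
  ∂P/∂y = 0
  integrand = ∂Q/∂x - ∂P/∂y = 2*y.
Integrating over R: integral_0^1 integral_0^{1-x} (2*y) dy dx = 1/3.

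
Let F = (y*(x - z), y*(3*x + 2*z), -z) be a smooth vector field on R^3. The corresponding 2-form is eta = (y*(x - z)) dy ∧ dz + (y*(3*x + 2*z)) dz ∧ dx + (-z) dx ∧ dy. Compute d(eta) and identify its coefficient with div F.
d(eta) = (3*x + y + 2*z - 1) dx ∧ dy ∧ dz; div F = 3*x + y + 2*z - 1

For a 2-form in R^3 of the form above, applying d gives a 3-form with coefficient ∂P/∂x + ∂Q/∂y + ∂R/∂z:
  ∂P/∂x = y
  ∂Q/∂y = 3*x + 2*z
  ∂R/∂z = -1
Sum = 3*x + y + 2*z - 1, which is exactly div F.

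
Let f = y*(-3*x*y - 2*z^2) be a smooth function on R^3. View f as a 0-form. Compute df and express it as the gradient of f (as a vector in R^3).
df = (-3*y^2) dx + (-6*x*y - 2*z^2) dy + (-4*y*z) dz; grad f = (-3*y^2, -6*x*y - 2*z^2, -4*y*z)

For a 0-form f, d f = (∂f/∂x) dx + (∂f/∂y) dy + (∂f/∂z) dz. The components of the vector representation are exactly the entries of grad f in Cartesian coordinates:
  ∂f/∂x = -3*y^2
  ∂f/∂y = -6*x*y - 2*z^2
  ∂f/∂z = -4*y*z.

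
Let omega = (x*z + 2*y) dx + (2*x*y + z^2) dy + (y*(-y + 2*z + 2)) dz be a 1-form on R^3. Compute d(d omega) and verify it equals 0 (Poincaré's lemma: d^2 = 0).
d(d omega) = 0

Step 1: d omega = sum_{i<j} (∂f_j/∂x_i - ∂f_i/∂x_j) dx_i ∧ dx_j:
  coeff of dx ∧ dy: 2*y - 2
  coeff of dx ∧ dz: -x
  coeff of dy ∧ dz: 2 - 2*y
Step 2: Apply d again to each 2-form coefficient. The only possible 3-form in R^3 is dx ∧ dy ∧ dz, with coefficient
  ∂(coeff of dy∧dz)/∂x - ∂(coeff of dx∧dz)/∂y + ∂(coeff of dx∧dy)/∂z
  = ∂/∂x (2 - 2*y) - ∂/∂y (-x) + ∂/∂z (2*y - 2).
Each of these terms simplifies to sums of mixed partials that cancel in pairs. The result is 0 (by equality of mixed partials for smooth functions — Schwarz / Clairaut).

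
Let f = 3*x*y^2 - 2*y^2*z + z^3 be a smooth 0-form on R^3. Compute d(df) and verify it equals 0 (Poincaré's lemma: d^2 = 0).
d(df) = 0

Step 1: df = sum_i (∂f/∂x_i) dx_i = (3*y^2) dx + (2*y*(3*x - 2*z)) dy + (-2*y^2 + 3*z^2) dz.
Step 2: Apply d again. Using the 1-form formula, the coefficient of dx ∧ dy in d(df) is ∂^2 f/∂x ∂y - ∂^2 f/∂y ∂x = (6*y) - (6*y) = 0 (equality of mixed partials for smooth f).
Similarly for dx ∧ dz and dy ∧ dz — all coefficients vanish. So d(df) = 0.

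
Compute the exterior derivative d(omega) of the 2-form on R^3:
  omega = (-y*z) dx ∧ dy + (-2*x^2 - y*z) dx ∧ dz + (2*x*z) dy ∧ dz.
d(omega) = (-y + 3*z) dx ∧ dy ∧ dz

For a 2-form omega = sum_{i<j} g_{ij} dx_i ∧ dx_j, the exterior derivative is
  d(omega) = sum_{i<j} d(g_{ij}) ∧ dx_i ∧ dx_j = sum_{i<j, k} (∂g_{ij}/∂x_k) dx_k ∧ dx_i ∧ dx_j.
Expand each term, using dx_k ∧ dx_i ∧ dx_j = sgn(permutation) dx_{(a)} ∧ dx_{(b)} ∧ dx_{(c)} with (a < b < c) sorted:
  d(-y*z) includes (∂/∂z)(-y*z) dz = (-y) dz, which multiplied by dx ∧ dy gives (-y) dx ∧ dy ∧ dz
  d(-2*x^2 - y*z) includes (∂/∂y)(-2*x^2 - y*z) dy = (-z) dy, which multiplied by dx ∧ dz gives (z) dx ∧ dy ∧ dz
  d(2*x*z) includes (∂/∂x)(2*x*z) dx = (2*z) dx, which multiplied by dy ∧ dz gives (2*z) dx ∧ dy ∧ dz
Collecting like 3-forms: d(omega) = (-y + 3*z) dx ∧ dy ∧ dz.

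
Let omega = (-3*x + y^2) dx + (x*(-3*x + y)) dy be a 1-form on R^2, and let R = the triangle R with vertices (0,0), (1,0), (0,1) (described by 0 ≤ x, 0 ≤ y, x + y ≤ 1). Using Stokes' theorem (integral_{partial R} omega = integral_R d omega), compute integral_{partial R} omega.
integral_(partial R) omega = -7/6

Stokes: integral_partial_R omega = integral_R d omega with d omega = (∂Q/∂x - ∂P/∂y) dx ∧ dy.
  ∂Q/∂x = -6*x + y
  ∂P/∂y = 2*y
  integrand = ∂Q/∂x - ∂P/∂y = -6*x - y.
Integrating over R: integral_0^1 integral_0^{1-x} (-6*x - y) dy dx = -7/6.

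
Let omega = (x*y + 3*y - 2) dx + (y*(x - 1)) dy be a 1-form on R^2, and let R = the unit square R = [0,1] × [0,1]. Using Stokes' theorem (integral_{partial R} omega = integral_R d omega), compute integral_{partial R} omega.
integral_(partial R) omega = -3

Stokes: integral_partial_R omega = integral_R d omega with d omega = (∂Q/∂x - ∂P/∂y) dx ∧ dy.
  ∂Q/∂x = y
  ∂P/∂y = x + 3
  integrand = ∂Q/∂x - ∂P/∂y = -x + y - 3.
Integrating over R: integral_0^1 integral_0^1 (-x + y - 3) dx dy = -3.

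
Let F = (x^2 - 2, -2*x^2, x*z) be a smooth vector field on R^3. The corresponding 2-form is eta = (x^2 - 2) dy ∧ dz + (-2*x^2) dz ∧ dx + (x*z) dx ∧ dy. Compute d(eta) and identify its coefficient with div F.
d(eta) = (3*x) dx ∧ dy ∧ dz; div F = 3*x

For a 2-form in R^3 of the form above, applying d gives a 3-form with coefficient ∂P/∂x + ∂Q/∂y + ∂R/∂z:
  ∂P/∂x = 2*x
  ∂Q/∂y = 0
  ∂R/∂z = x
Sum = 3*x, which is exactly div F.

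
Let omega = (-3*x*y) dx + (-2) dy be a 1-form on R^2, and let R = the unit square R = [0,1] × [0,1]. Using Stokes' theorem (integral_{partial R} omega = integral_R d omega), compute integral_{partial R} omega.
integral_(partial R) omega = 3/2

Stokes: integral_partial_R omega = integral_R d omega with d omega = (∂Q/∂x - ∂P/∂y) dx ∧ dy.
  ∂Q/∂x = 0
  ∂P/∂y = -3*x
  integrand = ∂Q/∂x - ∂P/∂y = 3*x.
Integrating over R: integral_0^1 integral_0^1 (3*x) dx dy = 3/2.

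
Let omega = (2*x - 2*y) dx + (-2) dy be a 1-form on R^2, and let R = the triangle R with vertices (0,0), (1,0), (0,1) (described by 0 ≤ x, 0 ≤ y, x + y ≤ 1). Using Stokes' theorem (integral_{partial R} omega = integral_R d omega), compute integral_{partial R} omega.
integral_(partial R) omega = 1

Stokes: integral_partial_R omega = integral_R d omega with d omega = (∂Q/∂x - ∂P/∂y) dx ∧ dy.
  ∂Q/∂x = 0
  ∂P/∂y = -2
  integrand = ∂Q/∂x - ∂P/∂y = 2.
Integrating over R: integral_0^1 integral_0^{1-x} (2) dy dx = 1.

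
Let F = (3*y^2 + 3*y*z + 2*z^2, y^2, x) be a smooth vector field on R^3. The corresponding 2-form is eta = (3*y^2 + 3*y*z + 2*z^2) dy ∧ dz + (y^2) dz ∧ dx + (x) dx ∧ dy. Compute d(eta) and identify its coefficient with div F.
d(eta) = (2*y) dx ∧ dy ∧ dz; div F = 2*y

For a 2-form in R^3 of the form above, applying d gives a 3-form with coefficient ∂P/∂x + ∂Q/∂y + ∂R/∂z:
  ∂P/∂x = 0
  ∂Q/∂y = 2*y
  ∂R/∂z = 0
Sum = 2*y, which is exactly div F.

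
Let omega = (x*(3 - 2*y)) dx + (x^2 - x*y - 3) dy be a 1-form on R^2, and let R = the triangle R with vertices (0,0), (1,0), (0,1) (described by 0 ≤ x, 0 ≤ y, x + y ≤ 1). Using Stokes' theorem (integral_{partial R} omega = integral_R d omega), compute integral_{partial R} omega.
integral_(partial R) omega = 1/2

Stokes: integral_partial_R omega = integral_R d omega with d omega = (∂Q/∂x - ∂P/∂y) dx ∧ dy.
  ∂Q/∂x = 2*x - y
  ∂P/∂y = -2*x
  integrand = ∂Q/∂x - ∂P/∂y = 4*x - y.
Integrating over R: integral_0^1 integral_0^{1-x} (4*x - y) dy dx = 1/2.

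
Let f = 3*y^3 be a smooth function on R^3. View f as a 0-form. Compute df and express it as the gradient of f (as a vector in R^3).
df = (0) dx + (9*y^2) dy + (0) dz; grad f = (0, 9*y^2, 0)

For a 0-form f, d f = (∂f/∂x) dx + (∂f/∂y) dy + (∂f/∂z) dz. The components of the vector representation are exactly the entries of grad f in Cartesian coordinates:
  ∂f/∂x = 0
  ∂f/∂y = 9*y^2
  ∂f/∂z = 0.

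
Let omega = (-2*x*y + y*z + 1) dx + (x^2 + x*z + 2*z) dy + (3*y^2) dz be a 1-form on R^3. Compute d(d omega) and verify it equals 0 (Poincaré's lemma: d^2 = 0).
d(d omega) = 0

Step 1: d omega = sum_{i<j} (∂f_j/∂x_i - ∂f_i/∂x_j) dx_i ∧ dx_j:
  coeff of dx ∧ dy: 4*x
  coeff of dx ∧ dz: -y
  coeff of dy ∧ dz: -x + 6*y - 2
Step 2: Apply d again to each 2-form coefficient. The only possible 3-form in R^3 is dx ∧ dy ∧ dz, with coefficient
  ∂(coeff of dy∧dz)/∂x - ∂(coeff of dx∧dz)/∂y + ∂(coeff of dx∧dy)/∂z
  = ∂/∂x (-x + 6*y - 2) - ∂/∂y (-y) + ∂/∂z (4*x).
Each of these terms simplifies to sums of mixed partials that cancel in pairs. The result is 0 (by equality of mixed partials for smooth functions — Schwarz / Clairaut).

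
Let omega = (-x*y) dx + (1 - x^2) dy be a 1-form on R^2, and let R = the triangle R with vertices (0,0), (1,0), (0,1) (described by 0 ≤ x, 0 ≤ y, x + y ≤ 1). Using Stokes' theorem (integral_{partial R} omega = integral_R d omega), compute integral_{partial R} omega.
integral_(partial R) omega = -1/6

Stokes: integral_partial_R omega = integral_R d omega with d omega = (∂Q/∂x - ∂P/∂y) dx ∧ dy.
  ∂Q/∂x = -2*x
  ∂P/∂y = -x
  integrand = ∂Q/∂x - ∂P/∂y = -x.
Integrating over R: integral_0^1 integral_0^{1-x} (-x) dy dx = -1/6.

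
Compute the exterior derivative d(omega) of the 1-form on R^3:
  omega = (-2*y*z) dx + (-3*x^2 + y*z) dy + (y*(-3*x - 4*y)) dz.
d(omega) = (-6*x + 2*z) dx ∧ dy + (-y) dx ∧ dz + (-3*x - 9*y) dy ∧ dz

For a 1-form omega = sum_i f_i dx_i, the exterior derivative is
  d(omega) = sum_{i < j} (∂f_j/∂x_i - ∂f_i/∂x_j) dx_i ∧ dx_j.
  coefficient of dx ∧ dy: ∂f_2/∂x - ∂f_1/∂y = ∂(-3*x^2 + y*z)/∂x - ∂(-2*y*z)/∂y = -6*x + 2*z
  coefficient of dx ∧ dz: ∂f_3/∂x - ∂f_1/∂z = ∂(y*(-3*x - 4*y))/∂x - ∂(-2*y*z)/∂z = -y
  coefficient of dy ∧ dz: ∂f_3/∂y - ∂f_2/∂z = ∂(y*(-3*x - 4*y))/∂y - ∂(-3*x^2 + y*z)/∂z = -3*x - 9*y
Assembling: d(omega) = (-6*x + 2*z) dx ∧ dy + (-y) dx ∧ dz + (-3*x - 9*y) dy ∧ dz.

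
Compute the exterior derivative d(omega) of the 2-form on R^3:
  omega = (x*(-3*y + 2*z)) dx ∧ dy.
d(omega) = (2*x) dx ∧ dy ∧ dz

For a 2-form omega = sum_{i<j} g_{ij} dx_i ∧ dx_j, the exterior derivative is
  d(omega) = sum_{i<j} d(g_{ij}) ∧ dx_i ∧ dx_j = sum_{i<j, k} (∂g_{ij}/∂x_k) dx_k ∧ dx_i ∧ dx_j.
Expand each term, using dx_k ∧ dx_i ∧ dx_j = sgn(permutation) dx_{(a)} ∧ dx_{(b)} ∧ dx_{(c)} with (a < b < c) sorted:
  d(x*(-3*y + 2*z)) includes (∂/∂z)(x*(-3*y + 2*z)) dz = (2*x) dz, which multiplied by dx ∧ dy gives (2*x) dx ∧ dy ∧ dz
Collecting like 3-forms: d(omega) = (2*x) dx ∧ dy ∧ dz.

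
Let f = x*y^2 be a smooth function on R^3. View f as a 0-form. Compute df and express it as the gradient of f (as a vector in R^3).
df = (y^2) dx + (2*x*y) dy + (0) dz; grad f = (y^2, 2*x*y, 0)

For a 0-form f, d f = (∂f/∂x) dx + (∂f/∂y) dy + (∂f/∂z) dz. The components of the vector representation are exactly the entries of grad f in Cartesian coordinates:
  ∂f/∂x = y^2
  ∂f/∂y = 2*x*y
  ∂f/∂z = 0.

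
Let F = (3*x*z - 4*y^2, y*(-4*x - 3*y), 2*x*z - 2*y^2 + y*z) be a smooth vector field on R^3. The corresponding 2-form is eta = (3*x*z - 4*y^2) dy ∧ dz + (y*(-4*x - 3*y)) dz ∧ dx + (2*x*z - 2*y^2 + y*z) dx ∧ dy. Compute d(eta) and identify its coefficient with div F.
d(eta) = (-2*x - 5*y + 3*z) dx ∧ dy ∧ dz; div F = -2*x - 5*y + 3*z

For a 2-form in R^3 of the form above, applying d gives a 3-form with coefficient ∂P/∂x + ∂Q/∂y + ∂R/∂z:
  ∂P/∂x = 3*z
  ∂Q/∂y = -4*x - 6*y
  ∂R/∂z = 2*x + y
Sum = -2*x - 5*y + 3*z, which is exactly div F.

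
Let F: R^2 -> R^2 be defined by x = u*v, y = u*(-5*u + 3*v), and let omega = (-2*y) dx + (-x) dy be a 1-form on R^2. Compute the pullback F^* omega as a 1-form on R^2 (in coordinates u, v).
F^* omega = (u*v*(20*u - 9*v)) du + (u^2*(10*u - 9*v)) dv

Using F^*(f dg) = (f ∘ F) d(g ∘ F), substitute each coordinate x_i by F_i(u, v) in f_i, and replace dx_i by d F_i = (∂F_i/∂u) du + (∂F_i/∂v) dv.
  For the x component: f_1(F) = 2*u*(5*u - 3*v); d F_1 = (v) du + (u) dv
  For the y component: f_2(F) = -u*v; d F_2 = (-10*u + 3*v) du + (3*u) dv
Combining and collecting du, dv coefficients:
  coeff of du: u*v*(20*u - 9*v)
  coeff of dv: u^2*(10*u - 9*v)
F^* omega = (u*v*(20*u - 9*v)) du + (u^2*(10*u - 9*v)) dv.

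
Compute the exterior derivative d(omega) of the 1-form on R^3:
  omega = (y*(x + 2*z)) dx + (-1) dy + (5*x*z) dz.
d(omega) = (-x - 2*z) dx ∧ dy + (-2*y + 5*z) dx ∧ dz

For a 1-form omega = sum_i f_i dx_i, the exterior derivative is
  d(omega) = sum_{i < j} (∂f_j/∂x_i - ∂f_i/∂x_j) dx_i ∧ dx_j.
  coefficient of dx ∧ dy: ∂f_2/∂x - ∂f_1/∂y = ∂(-1)/∂x - ∂(y*(x + 2*z))/∂y = -x - 2*z
  coefficient of dx ∧ dz: ∂f_3/∂x - ∂f_1/∂z = ∂(5*x*z)/∂x - ∂(y*(x + 2*z))/∂z = -2*y + 5*z
Assembling: d(omega) = (-x - 2*z) dx ∧ dy + (-2*y + 5*z) dx ∧ dz.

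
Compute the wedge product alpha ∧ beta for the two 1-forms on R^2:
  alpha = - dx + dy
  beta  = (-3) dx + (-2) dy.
alpha ∧ beta = (5) dx ∧ dy

Distribute the wedge, using dx_i ∧ dx_j = -dx_j ∧ dx_i and dx_i ∧ dx_i = 0. For each pair (i, j) with i < j, the coefficient of dx_i ∧ dx_j in alpha ∧ beta is (alpha_i * beta_j - alpha_j * beta_i). Collecting: alpha ∧ beta = (5) dx ∧ dy.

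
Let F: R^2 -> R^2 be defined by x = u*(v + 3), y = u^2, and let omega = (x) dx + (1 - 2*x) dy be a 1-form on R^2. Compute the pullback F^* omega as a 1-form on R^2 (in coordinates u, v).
F^* omega = (u*(-4*u*v - 12*u + v^2 + 6*v + 11)) du + (u^2*(v + 3)) dv

Using F^*(f dg) = (f ∘ F) d(g ∘ F), substitute each coordinate x_i by F_i(u, v) in f_i, and replace dx_i by d F_i = (∂F_i/∂u) du + (∂F_i/∂v) dv.
  For the x component: f_1(F) = u*(v + 3); d F_1 = (v + 3) du + (u) dv
  For the y component: f_2(F) = -2*u*v - 6*u + 1; d F_2 = (2*u) du + (0) dv
Combining and collecting du, dv coefficients:
  coeff of du: u*(-4*u*v - 12*u + v^2 + 6*v + 11)
  coeff of dv: u^2*(v + 3)
F^* omega = (u*(-4*u*v - 12*u + v^2 + 6*v + 11)) du + (u^2*(v + 3)) dv.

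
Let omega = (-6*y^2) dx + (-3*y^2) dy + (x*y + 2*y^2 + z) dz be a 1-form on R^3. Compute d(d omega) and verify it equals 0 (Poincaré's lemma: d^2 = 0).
d(d omega) = 0

Step 1: d omega = sum_{i<j} (∂f_j/∂x_i - ∂f_i/∂x_j) dx_i ∧ dx_j:
  coeff of dx ∧ dy: 12*y
  coeff of dx ∧ dz: y
  coeff of dy ∧ dz: x + 4*y
Step 2: Apply d again to each 2-form coefficient. The only possible 3-form in R^3 is dx ∧ dy ∧ dz, with coefficient
  ∂(coeff of dy∧dz)/∂x - ∂(coeff of dx∧dz)/∂y + ∂(coeff of dx∧dy)/∂z
  = ∂/∂x (x + 4*y) - ∂/∂y (y) + ∂/∂z (12*y).
Each of these terms simplifies to sums of mixed partials that cancel in pairs. The result is 0 (by equality of mixed partials for smooth functions — Schwarz / Clairaut).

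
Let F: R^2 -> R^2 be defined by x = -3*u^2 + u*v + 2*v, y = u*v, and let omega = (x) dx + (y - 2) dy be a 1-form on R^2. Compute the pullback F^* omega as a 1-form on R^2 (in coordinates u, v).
F^* omega = (18*u^3 - 9*u^2*v + 2*u*v^2 - 12*u*v + 2*v^2 - 2*v) du + (-3*u^3 + 2*u^2*v - 6*u^2 + 4*u*v - 2*u + 4*v) dv

Using F^*(f dg) = (f ∘ F) d(g ∘ F), substitute each coordinate x_i by F_i(u, v) in f_i, and replace dx_i by d F_i = (∂F_i/∂u) du + (∂F_i/∂v) dv.
  For the x component: f_1(F) = -3*u^2 + u*v + 2*v; d F_1 = (-6*u + v) du + (u + 2) dv
  For the y component: f_2(F) = u*v - 2; d F_2 = (v) du + (u) dv
Combining and collecting du, dv coefficients:
  coeff of du: 18*u^3 - 9*u^2*v + 2*u*v^2 - 12*u*v + 2*v^2 - 2*v
  coeff of dv: -3*u^3 + 2*u^2*v - 6*u^2 + 4*u*v - 2*u + 4*v
F^* omega = (18*u^3 - 9*u^2*v + 2*u*v^2 - 12*u*v + 2*v^2 - 2*v) du + (-3*u^3 + 2*u^2*v - 6*u^2 + 4*u*v - 2*u + 4*v) dv.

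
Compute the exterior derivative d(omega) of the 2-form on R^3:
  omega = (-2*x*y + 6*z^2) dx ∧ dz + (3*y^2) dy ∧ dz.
d(omega) = (2*x) dx ∧ dy ∧ dz

For a 2-form omega = sum_{i<j} g_{ij} dx_i ∧ dx_j, the exterior derivative is
  d(omega) = sum_{i<j} d(g_{ij}) ∧ dx_i ∧ dx_j = sum_{i<j, k} (∂g_{ij}/∂x_k) dx_k ∧ dx_i ∧ dx_j.
Expand each term, using dx_k ∧ dx_i ∧ dx_j = sgn(permutation) dx_{(a)} ∧ dx_{(b)} ∧ dx_{(c)} with (a < b < c) sorted:
  d(-2*x*y + 6*z^2) includes (∂/∂y)(-2*x*y + 6*z^2) dy = (-2*x) dy, which multiplied by dx ∧ dz gives (2*x) dx ∧ dy ∧ dz
Collecting like 3-forms: d(omega) = (2*x) dx ∧ dy ∧ dz.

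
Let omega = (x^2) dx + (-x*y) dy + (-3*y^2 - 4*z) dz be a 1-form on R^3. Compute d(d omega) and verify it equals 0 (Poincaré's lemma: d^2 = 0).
d(d omega) = 0

Step 1: d omega = sum_{i<j} (∂f_j/∂x_i - ∂f_i/∂x_j) dx_i ∧ dx_j:
  coeff of dx ∧ dy: -y
  coeff of dx ∧ dz: 0
  coeff of dy ∧ dz: -6*y
Step 2: Apply d again to each 2-form coefficient. The only possible 3-form in R^3 is dx ∧ dy ∧ dz, with coefficient
  ∂(coeff of dy∧dz)/∂x - ∂(coeff of dx∧dz)/∂y + ∂(coeff of dx∧dy)/∂z
  = ∂/∂x (-6*y) - ∂/∂y (0) + ∂/∂z (-y).
Each of these terms simplifies to sums of mixed partials that cancel in pairs. The result is 0 (by equality of mixed partials for smooth functions — Schwarz / Clairaut).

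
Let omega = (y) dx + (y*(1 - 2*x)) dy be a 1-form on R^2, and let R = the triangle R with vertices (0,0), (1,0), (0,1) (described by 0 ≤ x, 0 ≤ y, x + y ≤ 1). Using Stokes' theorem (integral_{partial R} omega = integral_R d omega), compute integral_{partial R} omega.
integral_(partial R) omega = -5/6

Stokes: integral_partial_R omega = integral_R d omega with d omega = (∂Q/∂x - ∂P/∂y) dx ∧ dy.
  ∂Q/∂x = -2*y
  ∂P/∂y = 1
  integrand = ∂Q/∂x - ∂P/∂y = -2*y - 1.
Integrating over R: integral_0^1 integral_0^{1-x} (-2*y - 1) dy dx = -5/6.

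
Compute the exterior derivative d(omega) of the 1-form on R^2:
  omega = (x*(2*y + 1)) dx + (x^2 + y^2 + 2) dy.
d(omega) = 0

For a 1-form omega = sum_i f_i dx_i, the exterior derivative is
  d(omega) = sum_{i < j} (∂f_j/∂x_i - ∂f_i/∂x_j) dx_i ∧ dx_j.

Assembling: d(omega) = 0.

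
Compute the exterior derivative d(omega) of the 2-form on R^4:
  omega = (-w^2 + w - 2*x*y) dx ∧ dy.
d(omega) = (1 - 2*w) dx ∧ dy ∧ dw

For a 2-form omega = sum_{i<j} g_{ij} dx_i ∧ dx_j, the exterior derivative is
  d(omega) = sum_{i<j} d(g_{ij}) ∧ dx_i ∧ dx_j = sum_{i<j, k} (∂g_{ij}/∂x_k) dx_k ∧ dx_i ∧ dx_j.
Expand each term, using dx_k ∧ dx_i ∧ dx_j = sgn(permutation) dx_{(a)} ∧ dx_{(b)} ∧ dx_{(c)} with (a < b < c) sorted:
  d(-w^2 + w - 2*x*y) includes (∂/∂w)(-w^2 + w - 2*x*y) dw = (1 - 2*w) dw, which multiplied by dx ∧ dy gives (1 - 2*w) dx ∧ dy ∧ dw
Collecting like 3-forms: d(omega) = (1 - 2*w) dx ∧ dy ∧ dw.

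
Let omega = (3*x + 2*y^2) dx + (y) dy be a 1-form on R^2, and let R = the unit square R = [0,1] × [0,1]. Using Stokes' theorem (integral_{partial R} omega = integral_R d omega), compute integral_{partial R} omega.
integral_(partial R) omega = -2

Stokes: integral_partial_R omega = integral_R d omega with d omega = (∂Q/∂x - ∂P/∂y) dx ∧ dy.
  ∂Q/∂x = 0
  ∂P/∂y = 4*y
  integrand = ∂Q/∂x - ∂P/∂y = -4*y.
Integrating over R: integral_0^1 integral_0^1 (-4*y) dx dy = -2.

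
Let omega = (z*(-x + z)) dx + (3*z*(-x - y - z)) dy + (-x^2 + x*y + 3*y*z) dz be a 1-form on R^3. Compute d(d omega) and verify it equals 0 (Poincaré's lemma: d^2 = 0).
d(d omega) = 0

Step 1: d omega = sum_{i<j} (∂f_j/∂x_i - ∂f_i/∂x_j) dx_i ∧ dx_j:
  coeff of dx ∧ dy: -3*z
  coeff of dx ∧ dz: -x + y - 2*z
  coeff of dy ∧ dz: 4*x + 3*y + 9*z
Step 2: Apply d again to each 2-form coefficient. The only possible 3-form in R^3 is dx ∧ dy ∧ dz, with coefficient
  ∂(coeff of dy∧dz)/∂x - ∂(coeff of dx∧dz)/∂y + ∂(coeff of dx∧dy)/∂z
  = ∂/∂x (4*x + 3*y + 9*z) - ∂/∂y (-x + y - 2*z) + ∂/∂z (-3*z).
Each of these terms simplifies to sums of mixed partials that cancel in pairs. The result is 0 (by equality of mixed partials for smooth functions — Schwarz / Clairaut).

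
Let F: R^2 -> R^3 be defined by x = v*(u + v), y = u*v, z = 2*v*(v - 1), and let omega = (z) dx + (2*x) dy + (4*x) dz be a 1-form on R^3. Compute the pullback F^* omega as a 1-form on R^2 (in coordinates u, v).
F^* omega = (2*v^2*(u + 2*v - 1)) du + (2*v*(u^2 + 10*u*v - 5*u + 10*v^2 - 6*v)) dv

Using F^*(f dg) = (f ∘ F) d(g ∘ F), substitute each coordinate x_i by F_i(u, v) in f_i, and replace dx_i by d F_i = (∂F_i/∂u) du + (∂F_i/∂v) dv.
  For the x component: f_1(F) = 2*v*(v - 1); d F_1 = (v) du + (u + 2*v) dv
  For the y component: f_2(F) = 2*v*(u + v); d F_2 = (v) du + (u) dv
  For the z component: f_3(F) = 4*v*(u + v); d F_3 = (0) du + (4*v - 2) dv
Combining and collecting du, dv coefficients:
  coeff of du: 2*v^2*(u + 2*v - 1)
  coeff of dv: 2*v*(u^2 + 10*u*v - 5*u + 10*v^2 - 6*v)
F^* omega = (2*v^2*(u + 2*v - 1)) du + (2*v*(u^2 + 10*u*v - 5*u + 10*v^2 - 6*v)) dv.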